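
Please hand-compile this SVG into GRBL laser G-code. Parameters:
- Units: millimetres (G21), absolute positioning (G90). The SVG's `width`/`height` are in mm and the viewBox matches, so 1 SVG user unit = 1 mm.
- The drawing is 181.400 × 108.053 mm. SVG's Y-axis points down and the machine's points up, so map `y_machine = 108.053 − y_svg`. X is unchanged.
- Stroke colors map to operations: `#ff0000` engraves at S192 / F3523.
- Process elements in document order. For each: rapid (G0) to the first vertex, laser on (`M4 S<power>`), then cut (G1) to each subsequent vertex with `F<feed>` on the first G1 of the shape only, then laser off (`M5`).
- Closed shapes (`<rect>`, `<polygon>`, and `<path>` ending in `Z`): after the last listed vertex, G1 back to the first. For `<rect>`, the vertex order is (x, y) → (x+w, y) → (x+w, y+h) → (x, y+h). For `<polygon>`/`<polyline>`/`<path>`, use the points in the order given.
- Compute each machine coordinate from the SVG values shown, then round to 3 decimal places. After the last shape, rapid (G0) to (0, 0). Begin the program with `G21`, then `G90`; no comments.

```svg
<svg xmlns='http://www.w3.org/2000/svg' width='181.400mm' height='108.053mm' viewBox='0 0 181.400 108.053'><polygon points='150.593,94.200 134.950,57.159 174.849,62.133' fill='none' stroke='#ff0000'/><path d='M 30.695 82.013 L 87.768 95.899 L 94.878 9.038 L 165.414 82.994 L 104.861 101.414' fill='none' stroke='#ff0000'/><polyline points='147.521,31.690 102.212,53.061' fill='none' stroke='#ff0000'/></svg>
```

viewBox `0 0 181.400 108.053` with mm width/height → 1 unit = 1 mm. Flip: y_m = 108.053 − y_svg.

**Shape 1** — `<polygon>` regular polygon, stroke `#ff0000` → engrave (S192, F3523). Machine vertices: (150.593,13.853) → (134.950,50.894) → (174.849,45.920) → (150.593,13.853). Closed: final G1 returns to the first vertex.

**Shape 2** — `<path>` open polyline, stroke `#ff0000` → engrave (S192, F3523). Machine vertices: (30.695,26.040) → (87.768,12.154) → (94.878,99.015) → (165.414,25.059) → (104.861,6.639). Open path.

**Shape 3** — `<polyline>` line segment, stroke `#ff0000` → engrave (S192, F3523). Machine vertices: (147.521,76.363) → (102.212,54.992). Open path.

G21
G90
G0 X150.593 Y13.853
M4 S192
G1 X134.950 Y50.894 F3523
G1 X174.849 Y45.920
G1 X150.593 Y13.853
M5
G0 X30.695 Y26.040
M4 S192
G1 X87.768 Y12.154 F3523
G1 X94.878 Y99.015
G1 X165.414 Y25.059
G1 X104.861 Y6.639
M5
G0 X147.521 Y76.363
M4 S192
G1 X102.212 Y54.992 F3523
M5
G0 X0.000 Y0.000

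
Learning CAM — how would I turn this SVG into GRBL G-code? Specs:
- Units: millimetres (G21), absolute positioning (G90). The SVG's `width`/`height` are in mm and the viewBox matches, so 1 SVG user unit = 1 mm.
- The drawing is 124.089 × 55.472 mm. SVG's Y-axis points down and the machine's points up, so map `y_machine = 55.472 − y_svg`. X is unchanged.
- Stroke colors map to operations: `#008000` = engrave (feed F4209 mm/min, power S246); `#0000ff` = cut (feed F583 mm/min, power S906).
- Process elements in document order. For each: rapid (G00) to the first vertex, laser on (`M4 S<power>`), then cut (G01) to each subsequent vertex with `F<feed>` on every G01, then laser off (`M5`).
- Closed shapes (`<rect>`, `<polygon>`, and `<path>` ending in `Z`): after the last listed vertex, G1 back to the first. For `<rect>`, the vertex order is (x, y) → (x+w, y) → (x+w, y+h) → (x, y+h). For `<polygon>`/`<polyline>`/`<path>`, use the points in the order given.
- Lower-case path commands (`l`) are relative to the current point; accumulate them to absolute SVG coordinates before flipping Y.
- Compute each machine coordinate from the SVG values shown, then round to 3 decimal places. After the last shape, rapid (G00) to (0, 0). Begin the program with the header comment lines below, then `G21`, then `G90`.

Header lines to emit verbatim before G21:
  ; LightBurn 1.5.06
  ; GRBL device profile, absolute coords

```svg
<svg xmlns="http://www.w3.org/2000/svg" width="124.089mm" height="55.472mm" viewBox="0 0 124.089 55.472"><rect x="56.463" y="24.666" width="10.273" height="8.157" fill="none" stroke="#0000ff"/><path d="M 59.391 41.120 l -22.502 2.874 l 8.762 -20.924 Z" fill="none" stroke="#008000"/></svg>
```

viewBox `0 0 124.089 55.472` with mm width/height → 1 unit = 1 mm. Flip: y_m = 55.472 − y_svg.

**Shape 1** — `<rect>` rectangle, stroke `#0000ff` → cut (S906, F583). Machine vertices: (56.463,30.806) → (66.736,30.806) → (66.736,22.649) → (56.463,22.649) → (56.463,30.806). Closed: final G1 returns to the first vertex.

**Shape 2** — `<path>` regular polygon, stroke `#008000` → engrave (S246, F4209). Machine vertices: (59.391,14.352) → (36.889,11.478) → (45.651,32.402) → (59.391,14.352). Closed: final G1 returns to the first vertex.

; LightBurn 1.5.06
; GRBL device profile, absolute coords
G21
G90
G00 X56.463 Y30.806
M4 S906
G01 X66.736 Y30.806 F583
G01 X66.736 Y22.649 F583
G01 X56.463 Y22.649 F583
G01 X56.463 Y30.806 F583
M5
G00 X59.391 Y14.352
M4 S246
G01 X36.889 Y11.478 F4209
G01 X45.651 Y32.402 F4209
G01 X59.391 Y14.352 F4209
M5
G00 X0.000 Y0.000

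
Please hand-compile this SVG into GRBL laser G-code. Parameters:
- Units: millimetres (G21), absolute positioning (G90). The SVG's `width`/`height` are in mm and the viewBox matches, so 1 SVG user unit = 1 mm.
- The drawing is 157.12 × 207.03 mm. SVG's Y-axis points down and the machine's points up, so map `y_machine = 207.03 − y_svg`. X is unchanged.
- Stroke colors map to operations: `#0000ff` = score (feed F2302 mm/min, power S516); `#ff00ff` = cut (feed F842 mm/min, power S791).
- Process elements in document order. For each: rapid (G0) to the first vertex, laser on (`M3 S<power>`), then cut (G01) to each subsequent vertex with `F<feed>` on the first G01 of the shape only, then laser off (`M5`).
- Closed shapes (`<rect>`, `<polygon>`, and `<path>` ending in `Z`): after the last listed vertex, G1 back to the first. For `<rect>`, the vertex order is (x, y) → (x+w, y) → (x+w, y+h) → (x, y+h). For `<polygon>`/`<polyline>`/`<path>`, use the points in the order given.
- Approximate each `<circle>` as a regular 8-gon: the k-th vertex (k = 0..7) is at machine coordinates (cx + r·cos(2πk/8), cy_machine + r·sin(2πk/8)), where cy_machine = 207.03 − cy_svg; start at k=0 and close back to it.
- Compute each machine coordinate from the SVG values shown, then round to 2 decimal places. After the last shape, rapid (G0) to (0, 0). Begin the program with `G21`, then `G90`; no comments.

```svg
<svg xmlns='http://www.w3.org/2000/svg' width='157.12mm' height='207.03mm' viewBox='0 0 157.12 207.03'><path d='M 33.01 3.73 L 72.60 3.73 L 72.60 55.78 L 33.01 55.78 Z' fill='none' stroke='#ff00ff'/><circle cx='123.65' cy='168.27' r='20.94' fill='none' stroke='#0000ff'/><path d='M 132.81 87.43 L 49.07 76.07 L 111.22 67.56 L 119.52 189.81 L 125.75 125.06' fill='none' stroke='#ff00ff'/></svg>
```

G21
G90
G0 X33.01 Y203.30
M3 S791
G01 X72.60 Y203.30 F842
G01 X72.60 Y151.25
G01 X33.01 Y151.25
G01 X33.01 Y203.30
M5
G0 X144.59 Y38.76
M3 S516
G01 X138.46 Y53.57 F2302
G01 X123.65 Y59.70
G01 X108.84 Y53.57
G01 X102.71 Y38.76
G01 X108.84 Y23.95
G01 X123.65 Y17.82
G01 X138.46 Y23.95
G01 X144.59 Y38.76
M5
G0 X132.81 Y119.60
M3 S791
G01 X49.07 Y130.96 F842
G01 X111.22 Y139.47
G01 X119.52 Y17.22
G01 X125.75 Y81.97
M5
G0 X0.00 Y0.00

viewBox `0 0 157.12 207.03` with mm width/height → 1 unit = 1 mm. Flip: y_m = 207.03 − y_svg.

**Shape 1** — `<path>` rectangle, stroke `#ff00ff` → cut (S791, F842). Machine vertices: (33.01,203.30) → (72.60,203.30) → (72.60,151.25) → (33.01,151.25) → (33.01,203.30). Closed: final G1 returns to the first vertex.

**Shape 2** — `<circle>` circle, stroke `#0000ff` → score (S516, F2302). Machine vertices: (144.59,38.76) → (138.46,53.57) → (123.65,59.70) → (108.84,53.57) → (102.71,38.76) → (108.84,23.95) → (123.65,17.82) → (138.46,23.95) → (144.59,38.76). Closed: final G1 returns to the first vertex.

**Shape 3** — `<path>` open polyline, stroke `#ff00ff` → cut (S791, F842). Machine vertices: (132.81,119.60) → (49.07,130.96) → (111.22,139.47) → (119.52,17.22) → (125.75,81.97). Open path.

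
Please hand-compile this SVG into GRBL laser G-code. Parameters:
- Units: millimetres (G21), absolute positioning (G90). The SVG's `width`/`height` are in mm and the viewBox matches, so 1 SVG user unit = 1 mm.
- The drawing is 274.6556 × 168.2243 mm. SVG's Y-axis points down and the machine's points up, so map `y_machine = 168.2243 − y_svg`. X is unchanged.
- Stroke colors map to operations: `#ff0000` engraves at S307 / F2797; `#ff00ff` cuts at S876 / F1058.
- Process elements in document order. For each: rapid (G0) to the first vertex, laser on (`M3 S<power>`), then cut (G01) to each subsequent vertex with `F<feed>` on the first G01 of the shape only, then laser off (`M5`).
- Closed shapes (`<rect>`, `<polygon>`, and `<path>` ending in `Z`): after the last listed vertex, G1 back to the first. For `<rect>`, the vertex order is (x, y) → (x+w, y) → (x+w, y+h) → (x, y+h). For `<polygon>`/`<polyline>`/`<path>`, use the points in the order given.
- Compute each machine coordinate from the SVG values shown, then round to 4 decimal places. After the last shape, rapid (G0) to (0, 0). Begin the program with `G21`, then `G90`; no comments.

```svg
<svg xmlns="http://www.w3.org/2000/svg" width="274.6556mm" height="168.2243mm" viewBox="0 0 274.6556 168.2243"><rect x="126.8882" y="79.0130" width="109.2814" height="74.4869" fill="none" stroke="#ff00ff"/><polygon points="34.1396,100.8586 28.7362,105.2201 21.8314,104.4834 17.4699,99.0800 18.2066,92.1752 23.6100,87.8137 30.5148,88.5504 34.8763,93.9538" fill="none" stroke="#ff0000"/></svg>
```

G21
G90
G0 X126.8882 Y89.2113
M3 S876
G01 X236.1696 Y89.2113 F1058
G01 X236.1696 Y14.7244
G01 X126.8882 Y14.7244
G01 X126.8882 Y89.2113
M5
G0 X34.1396 Y67.3657
M3 S307
G01 X28.7362 Y63.0042 F2797
G01 X21.8314 Y63.7409
G01 X17.4699 Y69.1443
G01 X18.2066 Y76.0491
G01 X23.6100 Y80.4106
G01 X30.5148 Y79.6739
G01 X34.8763 Y74.2705
G01 X34.1396 Y67.3657
M5
G0 X0.0000 Y0.0000

viewBox `0 0 274.6556 168.2243` with mm width/height → 1 unit = 1 mm. Flip: y_m = 168.2243 − y_svg.

**Shape 1** — `<rect>` rectangle, stroke `#ff00ff` → cut (S876, F1058). Machine vertices: (126.8882,89.2113) → (236.1696,89.2113) → (236.1696,14.7244) → (126.8882,14.7244) → (126.8882,89.2113). Closed: final G1 returns to the first vertex.

**Shape 2** — `<polygon>` regular polygon, stroke `#ff0000` → engrave (S307, F2797). Machine vertices: (34.1396,67.3657) → (28.7362,63.0042) → (21.8314,63.7409) → (17.4699,69.1443) → (18.2066,76.0491) → (23.6100,80.4106) → (30.5148,79.6739) → (34.8763,74.2705) → (34.1396,67.3657). Closed: final G1 returns to the first vertex.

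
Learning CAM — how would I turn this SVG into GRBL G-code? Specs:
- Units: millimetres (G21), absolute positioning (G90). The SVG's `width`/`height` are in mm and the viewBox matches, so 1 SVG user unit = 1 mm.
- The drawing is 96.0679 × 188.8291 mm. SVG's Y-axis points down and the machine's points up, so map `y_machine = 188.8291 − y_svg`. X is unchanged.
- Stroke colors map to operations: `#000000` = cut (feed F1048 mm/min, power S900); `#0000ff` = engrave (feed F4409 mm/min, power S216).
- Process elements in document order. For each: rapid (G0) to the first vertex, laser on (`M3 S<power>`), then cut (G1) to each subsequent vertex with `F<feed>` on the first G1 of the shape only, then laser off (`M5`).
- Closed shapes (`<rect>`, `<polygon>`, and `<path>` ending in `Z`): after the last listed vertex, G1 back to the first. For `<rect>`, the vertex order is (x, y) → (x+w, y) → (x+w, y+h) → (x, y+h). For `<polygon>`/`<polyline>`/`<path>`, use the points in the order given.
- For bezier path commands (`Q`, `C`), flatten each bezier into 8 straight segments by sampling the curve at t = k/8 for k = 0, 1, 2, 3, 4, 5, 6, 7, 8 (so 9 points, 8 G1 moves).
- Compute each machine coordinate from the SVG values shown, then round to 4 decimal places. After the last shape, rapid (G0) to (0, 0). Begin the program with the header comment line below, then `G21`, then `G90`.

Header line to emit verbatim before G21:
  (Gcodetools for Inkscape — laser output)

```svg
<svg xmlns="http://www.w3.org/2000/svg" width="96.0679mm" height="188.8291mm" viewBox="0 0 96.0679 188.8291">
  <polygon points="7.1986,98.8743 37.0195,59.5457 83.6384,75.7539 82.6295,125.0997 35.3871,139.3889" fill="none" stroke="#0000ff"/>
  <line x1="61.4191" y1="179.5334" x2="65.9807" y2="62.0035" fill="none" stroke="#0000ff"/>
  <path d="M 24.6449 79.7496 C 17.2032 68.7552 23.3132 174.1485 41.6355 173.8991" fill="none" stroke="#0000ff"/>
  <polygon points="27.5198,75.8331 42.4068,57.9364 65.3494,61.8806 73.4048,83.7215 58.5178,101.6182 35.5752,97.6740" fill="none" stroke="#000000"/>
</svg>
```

(Gcodetools for Inkscape — laser output)
G21
G90
G0 X7.1986 Y89.9548
M3 S216
G1 X37.0195 Y129.2834 F4409
G1 X83.6384 Y113.0752
G1 X82.6295 Y63.7294
G1 X35.3871 Y49.4402
G1 X7.1986 Y89.9548
M5
G0 X61.4191 Y9.2957
M3 S216
G1 X65.9807 Y126.8256 F4409
M5
G0 X24.6449 Y109.0795
M3 S216
G1 X22.4869 Y108.1804 F4409
G1 X21.5836 Y98.9718
G1 X21.9195 Y84.0558
G1 X23.4787 Y66.0341
G1 X26.2456 Y47.5088
G1 X30.2045 Y31.0817
G1 X35.3397 Y19.3548
G1 X41.6355 Y14.9300
M5
G0 X27.5198 Y112.9960
M3 S900
G1 X42.4068 Y130.8927 F1048
G1 X65.3494 Y126.9485
G1 X73.4048 Y105.1076
G1 X58.5178 Y87.2109
G1 X35.5752 Y91.1551
G1 X27.5198 Y112.9960
M5
G0 X0.0000 Y0.0000

viewBox `0 0 96.0679 188.8291` with mm width/height → 1 unit = 1 mm. Flip: y_m = 188.8291 − y_svg.

**Shape 1** — `<polygon>` regular polygon, stroke `#0000ff` → engrave (S216, F4409). Machine vertices: (7.1986,89.9548) → (37.0195,129.2834) → (83.6384,113.0752) → (82.6295,63.7294) → (35.3871,49.4402) → (7.1986,89.9548). Closed: final G1 returns to the first vertex.

**Shape 2** — `<line>` line segment, stroke `#0000ff` → engrave (S216, F4409). Machine vertices: (61.4191,9.2957) → (65.9807,126.8256). Open path.

**Shape 3** — `<path>` cubic bezier, stroke `#0000ff` → engrave (S216, F4409). Control points (SVG): P0=(24.6449,79.7496), P1=(17.2032,68.7552), P2=(23.3132,174.1485), P3=(41.6355,173.8991); sampled at t=k/8. Machine vertices: (24.6449,109.0795) → (22.4869,108.1804) → (21.5836,98.9718) → (21.9195,84.0558) → (23.4787,66.0341) → (26.2456,47.5088) → (30.2045,31.0817) → (35.3397,19.3548) → (41.6355,14.9300). Open path.

**Shape 4** — `<polygon>` regular polygon, stroke `#000000` → cut (S900, F1048). Machine vertices: (27.5198,112.9960) → (42.4068,130.8927) → (65.3494,126.9485) → (73.4048,105.1076) → (58.5178,87.2109) → (35.5752,91.1551) → (27.5198,112.9960). Closed: final G1 returns to the first vertex.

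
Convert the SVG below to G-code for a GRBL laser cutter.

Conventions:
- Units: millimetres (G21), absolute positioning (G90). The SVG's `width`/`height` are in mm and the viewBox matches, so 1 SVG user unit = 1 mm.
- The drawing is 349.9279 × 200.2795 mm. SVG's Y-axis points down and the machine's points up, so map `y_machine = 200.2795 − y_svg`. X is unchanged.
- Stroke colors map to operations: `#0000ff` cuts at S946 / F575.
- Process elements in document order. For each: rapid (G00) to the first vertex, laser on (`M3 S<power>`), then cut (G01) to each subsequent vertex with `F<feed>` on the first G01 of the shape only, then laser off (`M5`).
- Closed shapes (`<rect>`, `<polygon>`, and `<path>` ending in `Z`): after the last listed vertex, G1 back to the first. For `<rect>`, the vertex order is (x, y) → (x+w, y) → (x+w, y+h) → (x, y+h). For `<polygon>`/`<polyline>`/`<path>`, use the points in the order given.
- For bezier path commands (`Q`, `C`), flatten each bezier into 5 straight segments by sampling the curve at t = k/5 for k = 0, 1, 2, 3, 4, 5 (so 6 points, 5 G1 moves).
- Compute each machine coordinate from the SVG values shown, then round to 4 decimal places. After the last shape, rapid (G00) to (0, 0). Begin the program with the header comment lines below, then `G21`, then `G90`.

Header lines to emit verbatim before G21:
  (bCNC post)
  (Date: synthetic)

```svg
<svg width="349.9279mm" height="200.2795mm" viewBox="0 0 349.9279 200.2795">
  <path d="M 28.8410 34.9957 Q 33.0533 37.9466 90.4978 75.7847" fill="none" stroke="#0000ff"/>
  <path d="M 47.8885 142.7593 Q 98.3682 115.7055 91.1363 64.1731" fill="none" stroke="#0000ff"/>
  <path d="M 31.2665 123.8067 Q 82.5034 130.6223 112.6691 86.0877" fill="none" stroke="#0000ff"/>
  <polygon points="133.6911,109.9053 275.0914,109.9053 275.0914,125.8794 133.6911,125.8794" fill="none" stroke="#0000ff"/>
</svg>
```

Since the viewBox matches the mm dimensions, user units are millimetres directly. The only transform is the Y-flip y_m = 200.2795 − y_svg.

Shape 1 is a quadratic bezier drawn with `<path>`. Its stroke #0000ff means cut at S946, F575. After flipping Y the toolpath is (28.8410,165.2838) → (32.6552,162.7080) → (40.7280,157.3411) → (53.0594,149.1833) → (69.6493,138.2346) → (90.4978,124.4948).

Shape 2 is a quadratic bezier drawn with `<path>`. Its stroke #0000ff means cut at S946, F575. After flipping Y the toolpath is (47.8885,57.5202) → (65.7719,69.3209) → (79.0384,83.0798) → (87.6880,98.7971) → (91.7206,116.4726) → (91.1363,136.1064).

Shape 3 is a quadratic bezier drawn with `<path>`. Its stroke #0000ff means cut at S946, F575. After flipping Y the toolpath is (31.2665,76.4728) → (50.9184,75.8006) → (68.8846,79.2364) → (85.1651,86.7802) → (99.7600,98.4320) → (112.6691,114.1918).

Shape 4 is a rectangle drawn with `<polygon>`. Its stroke #0000ff means cut at S946, F575. After flipping Y the toolpath is (133.6911,90.3742) → (275.0914,90.3742) → (275.0914,74.4001) → (133.6911,74.4001) → (133.6911,90.3742), returning to the start.

(bCNC post)
(Date: synthetic)
G21
G90
G00 X28.8410 Y165.2838
M3 S946
G01 X32.6552 Y162.7080 F575
G01 X40.7280 Y157.3411
G01 X53.0594 Y149.1833
G01 X69.6493 Y138.2346
G01 X90.4978 Y124.4948
M5
G00 X47.8885 Y57.5202
M3 S946
G01 X65.7719 Y69.3209 F575
G01 X79.0384 Y83.0798
G01 X87.6880 Y98.7971
G01 X91.7206 Y116.4726
G01 X91.1363 Y136.1064
M5
G00 X31.2665 Y76.4728
M3 S946
G01 X50.9184 Y75.8006 F575
G01 X68.8846 Y79.2364
G01 X85.1651 Y86.7802
G01 X99.7600 Y98.4320
G01 X112.6691 Y114.1918
M5
G00 X133.6911 Y90.3742
M3 S946
G01 X275.0914 Y90.3742 F575
G01 X275.0914 Y74.4001
G01 X133.6911 Y74.4001
G01 X133.6911 Y90.3742
M5
G00 X0.0000 Y0.0000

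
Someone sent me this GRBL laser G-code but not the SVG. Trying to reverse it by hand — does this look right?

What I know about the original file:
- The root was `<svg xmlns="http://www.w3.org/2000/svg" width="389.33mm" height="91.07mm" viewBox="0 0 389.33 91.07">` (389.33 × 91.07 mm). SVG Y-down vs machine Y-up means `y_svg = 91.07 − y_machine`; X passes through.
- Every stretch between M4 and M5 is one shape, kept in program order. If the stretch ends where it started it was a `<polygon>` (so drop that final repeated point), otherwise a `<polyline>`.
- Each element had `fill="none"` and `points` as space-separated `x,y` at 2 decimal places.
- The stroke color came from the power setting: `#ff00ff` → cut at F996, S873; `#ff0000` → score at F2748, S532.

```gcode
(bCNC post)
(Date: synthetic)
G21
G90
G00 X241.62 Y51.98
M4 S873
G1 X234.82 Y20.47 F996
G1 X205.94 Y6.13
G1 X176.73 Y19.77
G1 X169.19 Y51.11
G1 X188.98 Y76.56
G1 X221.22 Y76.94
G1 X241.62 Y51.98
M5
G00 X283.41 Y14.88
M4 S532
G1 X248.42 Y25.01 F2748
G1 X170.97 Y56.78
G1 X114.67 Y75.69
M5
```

Machine Y-up, SVG Y-down with viewBox height 91.07, so y_svg = 91.07 − y_machine; X carries over.

Run 1: the run's S873 means `#ff00ff` (cut). The run returns to its start, so emit a `<polygon>` with points (Y-flipped): 241.62,39.09 234.82,70.60 205.94,84.94 176.73,71.30 169.19,39.96 188.98,14.51 221.22,14.13.

Run 2: power S532 maps to stroke `#ff0000` (score). The run is open, so emit a `<polyline>` with points (Y-flipped): 283.41,76.19 248.42,66.06 170.97,34.29 114.67,15.38.

<svg xmlns="http://www.w3.org/2000/svg" width="389.33mm" height="91.07mm" viewBox="0 0 389.33 91.07">
  <polygon points="241.62,39.09 234.82,70.60 205.94,84.94 176.73,71.30 169.19,39.96 188.98,14.51 221.22,14.13" fill="none" stroke="#ff00ff"/>
  <polyline points="283.41,76.19 248.42,66.06 170.97,34.29 114.67,15.38" fill="none" stroke="#ff0000"/>
</svg>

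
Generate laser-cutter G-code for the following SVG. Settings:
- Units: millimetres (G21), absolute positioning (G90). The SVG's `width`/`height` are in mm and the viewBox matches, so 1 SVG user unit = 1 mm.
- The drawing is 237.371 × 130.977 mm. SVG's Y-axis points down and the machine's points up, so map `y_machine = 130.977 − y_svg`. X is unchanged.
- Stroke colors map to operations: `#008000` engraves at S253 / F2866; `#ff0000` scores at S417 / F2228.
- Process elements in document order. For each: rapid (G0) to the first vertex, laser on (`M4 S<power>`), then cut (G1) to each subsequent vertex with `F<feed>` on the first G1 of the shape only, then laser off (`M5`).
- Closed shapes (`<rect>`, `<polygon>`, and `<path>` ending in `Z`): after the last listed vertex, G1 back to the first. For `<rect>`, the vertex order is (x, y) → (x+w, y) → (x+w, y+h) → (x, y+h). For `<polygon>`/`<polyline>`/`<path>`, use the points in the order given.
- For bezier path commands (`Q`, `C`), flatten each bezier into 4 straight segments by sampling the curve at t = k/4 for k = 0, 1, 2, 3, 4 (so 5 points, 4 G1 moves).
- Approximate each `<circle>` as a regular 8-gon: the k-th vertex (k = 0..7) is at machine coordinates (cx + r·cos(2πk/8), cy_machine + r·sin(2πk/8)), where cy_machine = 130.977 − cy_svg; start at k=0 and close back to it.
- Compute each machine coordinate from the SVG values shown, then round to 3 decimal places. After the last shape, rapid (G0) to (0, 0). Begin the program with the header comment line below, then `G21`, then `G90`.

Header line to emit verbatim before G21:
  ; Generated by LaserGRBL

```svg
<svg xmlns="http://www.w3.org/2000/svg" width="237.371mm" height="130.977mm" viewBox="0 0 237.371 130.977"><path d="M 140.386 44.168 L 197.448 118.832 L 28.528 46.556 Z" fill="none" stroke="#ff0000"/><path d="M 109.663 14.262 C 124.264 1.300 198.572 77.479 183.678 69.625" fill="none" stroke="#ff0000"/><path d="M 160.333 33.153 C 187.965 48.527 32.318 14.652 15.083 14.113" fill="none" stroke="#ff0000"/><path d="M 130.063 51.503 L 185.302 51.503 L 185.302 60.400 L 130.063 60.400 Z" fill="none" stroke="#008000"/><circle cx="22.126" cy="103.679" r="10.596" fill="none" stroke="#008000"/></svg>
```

1 u = 1 mm; y_m = 130.977 − y.

[1] `<path>` closed polygon, #ff0000→score S417 F2228: (140.386,86.809) → (197.448,12.145) → (28.528,84.421) → (140.386,86.809) (closed)

[2] `<path>` cubic bezier, #ff0000→score S417 F2228: (109.663,116.715) → (129.482,112.428) → (157.731,90.949) → (180.450,68.512) → (183.678,61.352)

[3] `<path>` cubic bezier, #ff0000→score S417 F2228: (160.333,97.824) → (151.719,94.237) → (104.533,101.377) → (48.935,111.500) → (15.083,116.864)

[4] `<path>` rectangle, #008000→engrave S253 F2866: (130.063,79.474) → (185.302,79.474) → (185.302,70.577) → (130.063,70.577) → (130.063,79.474) (closed)

[5] `<circle>` circle, #008000→engrave S253 F2866: (32.722,27.298) → (29.619,34.791) → (22.126,37.894) → (14.633,34.791) → (11.530,27.298) → (14.633,19.805) → (22.126,16.702) → (29.619,19.805) → (32.722,27.298) (closed)

; Generated by LaserGRBL
G21
G90
G0 X140.386 Y86.809
M4 S417
G1 X197.448 Y12.145 F2228
G1 X28.528 Y84.421
G1 X140.386 Y86.809
M5
G0 X109.663 Y116.715
M4 S417
G1 X129.482 Y112.428 F2228
G1 X157.731 Y90.949
G1 X180.450 Y68.512
G1 X183.678 Y61.352
M5
G0 X160.333 Y97.824
M4 S417
G1 X151.719 Y94.237 F2228
G1 X104.533 Y101.377
G1 X48.935 Y111.500
G1 X15.083 Y116.864
M5
G0 X130.063 Y79.474
M4 S253
G1 X185.302 Y79.474 F2866
G1 X185.302 Y70.577
G1 X130.063 Y70.577
G1 X130.063 Y79.474
M5
G0 X32.722 Y27.298
M4 S253
G1 X29.619 Y34.791 F2866
G1 X22.126 Y37.894
G1 X14.633 Y34.791
G1 X11.530 Y27.298
G1 X14.633 Y19.805
G1 X22.126 Y16.702
G1 X29.619 Y19.805
G1 X32.722 Y27.298
M5
G0 X0.000 Y0.000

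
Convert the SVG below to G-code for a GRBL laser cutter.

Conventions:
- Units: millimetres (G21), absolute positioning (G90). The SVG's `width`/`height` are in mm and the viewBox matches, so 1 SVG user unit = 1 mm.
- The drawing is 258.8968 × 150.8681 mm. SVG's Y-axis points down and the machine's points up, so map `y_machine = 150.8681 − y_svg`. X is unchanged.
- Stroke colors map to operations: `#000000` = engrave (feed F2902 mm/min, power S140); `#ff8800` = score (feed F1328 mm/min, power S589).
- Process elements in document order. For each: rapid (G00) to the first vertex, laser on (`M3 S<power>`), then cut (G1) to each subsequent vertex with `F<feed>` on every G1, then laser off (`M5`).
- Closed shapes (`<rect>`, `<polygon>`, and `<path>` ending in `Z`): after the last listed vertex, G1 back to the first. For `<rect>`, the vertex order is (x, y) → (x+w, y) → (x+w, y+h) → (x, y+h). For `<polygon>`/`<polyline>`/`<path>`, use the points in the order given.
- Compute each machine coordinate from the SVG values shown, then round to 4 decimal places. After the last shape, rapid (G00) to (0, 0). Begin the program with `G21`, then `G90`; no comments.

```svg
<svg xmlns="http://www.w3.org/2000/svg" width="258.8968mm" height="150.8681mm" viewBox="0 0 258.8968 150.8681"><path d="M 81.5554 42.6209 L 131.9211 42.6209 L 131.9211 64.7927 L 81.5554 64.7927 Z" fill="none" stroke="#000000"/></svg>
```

1 u = 1 mm; y_m = 150.8681 − y.

[1] `<path>` rectangle, #000000→engrave S140 F2902: (81.5554,108.2472) → (131.9211,108.2472) → (131.9211,86.0754) → (81.5554,86.0754) → (81.5554,108.2472) (closed)

G21
G90
G00 X81.5554 Y108.2472
M3 S140
G1 X131.9211 Y108.2472 F2902
G1 X131.9211 Y86.0754 F2902
G1 X81.5554 Y86.0754 F2902
G1 X81.5554 Y108.2472 F2902
M5
G00 X0.0000 Y0.0000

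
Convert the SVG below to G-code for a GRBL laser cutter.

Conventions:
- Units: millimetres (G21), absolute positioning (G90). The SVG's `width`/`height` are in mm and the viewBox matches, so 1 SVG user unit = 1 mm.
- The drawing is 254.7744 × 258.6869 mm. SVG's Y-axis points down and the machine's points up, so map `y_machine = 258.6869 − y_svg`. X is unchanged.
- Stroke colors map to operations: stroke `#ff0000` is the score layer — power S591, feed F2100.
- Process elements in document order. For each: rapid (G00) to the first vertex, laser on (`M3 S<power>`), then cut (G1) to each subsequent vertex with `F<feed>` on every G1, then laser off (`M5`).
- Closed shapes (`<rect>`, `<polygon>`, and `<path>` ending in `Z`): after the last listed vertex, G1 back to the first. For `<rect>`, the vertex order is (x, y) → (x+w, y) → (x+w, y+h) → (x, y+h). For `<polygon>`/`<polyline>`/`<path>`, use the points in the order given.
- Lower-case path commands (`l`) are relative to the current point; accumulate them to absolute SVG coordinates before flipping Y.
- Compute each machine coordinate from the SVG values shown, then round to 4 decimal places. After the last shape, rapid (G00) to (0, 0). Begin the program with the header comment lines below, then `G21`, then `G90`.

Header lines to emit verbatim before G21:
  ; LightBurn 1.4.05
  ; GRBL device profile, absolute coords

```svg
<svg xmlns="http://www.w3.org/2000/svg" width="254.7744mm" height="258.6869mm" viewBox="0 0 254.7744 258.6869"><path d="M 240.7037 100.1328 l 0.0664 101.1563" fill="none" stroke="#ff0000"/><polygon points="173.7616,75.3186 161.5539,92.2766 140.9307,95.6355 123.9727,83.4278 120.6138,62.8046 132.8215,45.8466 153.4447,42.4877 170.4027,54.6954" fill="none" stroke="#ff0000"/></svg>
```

viewBox `0 0 254.7744 258.6869` with mm width/height → 1 unit = 1 mm. Flip: y_m = 258.6869 − y_svg.

**Shape 1** — `<path>` line segment, stroke `#ff0000` → score (S591, F2100). Machine vertices: (240.7037,158.5541) → (240.7701,57.3978). Open path.

**Shape 2** — `<polygon>` regular polygon, stroke `#ff0000` → score (S591, F2100). Machine vertices: (173.7616,183.3683) → (161.5539,166.4103) → (140.9307,163.0514) → (123.9727,175.2591) → (120.6138,195.8823) → (132.8215,212.8403) → (153.4447,216.1992) → (170.4027,203.9915) → (173.7616,183.3683). Closed: final G1 returns to the first vertex.

; LightBurn 1.4.05
; GRBL device profile, absolute coords
G21
G90
G00 X240.7037 Y158.5541
M3 S591
G1 X240.7701 Y57.3978 F2100
M5
G00 X173.7616 Y183.3683
M3 S591
G1 X161.5539 Y166.4103 F2100
G1 X140.9307 Y163.0514 F2100
G1 X123.9727 Y175.2591 F2100
G1 X120.6138 Y195.8823 F2100
G1 X132.8215 Y212.8403 F2100
G1 X153.4447 Y216.1992 F2100
G1 X170.4027 Y203.9915 F2100
G1 X173.7616 Y183.3683 F2100
M5
G00 X0.0000 Y0.0000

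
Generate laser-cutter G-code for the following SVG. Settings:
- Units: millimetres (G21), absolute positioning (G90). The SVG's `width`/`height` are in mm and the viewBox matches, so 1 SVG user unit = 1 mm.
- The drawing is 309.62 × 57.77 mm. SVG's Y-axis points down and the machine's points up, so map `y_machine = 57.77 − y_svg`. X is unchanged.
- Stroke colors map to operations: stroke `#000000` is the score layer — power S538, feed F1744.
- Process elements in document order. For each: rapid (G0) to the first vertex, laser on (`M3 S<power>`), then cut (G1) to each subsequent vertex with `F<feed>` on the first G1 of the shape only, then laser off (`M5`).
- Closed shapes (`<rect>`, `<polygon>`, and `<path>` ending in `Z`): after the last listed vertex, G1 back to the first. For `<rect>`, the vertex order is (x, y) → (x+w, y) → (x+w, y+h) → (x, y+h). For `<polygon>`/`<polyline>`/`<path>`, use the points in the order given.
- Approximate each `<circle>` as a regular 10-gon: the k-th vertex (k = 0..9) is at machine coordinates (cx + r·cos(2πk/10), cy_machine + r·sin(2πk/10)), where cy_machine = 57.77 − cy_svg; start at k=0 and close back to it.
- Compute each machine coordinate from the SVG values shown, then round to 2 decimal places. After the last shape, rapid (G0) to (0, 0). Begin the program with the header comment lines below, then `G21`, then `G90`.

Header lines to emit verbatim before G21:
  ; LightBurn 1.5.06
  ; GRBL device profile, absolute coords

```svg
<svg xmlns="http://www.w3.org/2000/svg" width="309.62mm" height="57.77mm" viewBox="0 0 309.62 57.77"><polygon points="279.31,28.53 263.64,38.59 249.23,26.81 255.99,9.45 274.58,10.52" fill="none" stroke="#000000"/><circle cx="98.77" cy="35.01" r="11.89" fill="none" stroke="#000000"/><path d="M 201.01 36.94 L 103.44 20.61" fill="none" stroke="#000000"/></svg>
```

viewBox `0 0 309.62 57.77` with mm width/height → 1 unit = 1 mm. Flip: y_m = 57.77 − y_svg.

**Shape 1** — `<polygon>` regular polygon, stroke `#000000` → score (S538, F1744). Machine vertices: (279.31,29.24) → (263.64,19.18) → (249.23,30.96) → (255.99,48.32) → (274.58,47.25) → (279.31,29.24). Closed: final G1 returns to the first vertex.

**Shape 2** — `<circle>` circle, stroke `#000000` → score (S538, F1744). Machine vertices: (110.66,22.76) → (108.39,29.75) → (102.44,34.07) → (95.10,34.07) → (89.15,29.75) → (86.88,22.76) → (89.15,15.77) → (95.10,11.45) → (102.44,11.45) → (108.39,15.77) → (110.66,22.76). Closed: final G1 returns to the first vertex.

**Shape 3** — `<path>` line segment, stroke `#000000` → score (S538, F1744). Machine vertices: (201.01,20.83) → (103.44,37.16). Open path.

; LightBurn 1.5.06
; GRBL device profile, absolute coords
G21
G90
G0 X279.31 Y29.24
M3 S538
G1 X263.64 Y19.18 F1744
G1 X249.23 Y30.96
G1 X255.99 Y48.32
G1 X274.58 Y47.25
G1 X279.31 Y29.24
M5
G0 X110.66 Y22.76
M3 S538
G1 X108.39 Y29.75 F1744
G1 X102.44 Y34.07
G1 X95.10 Y34.07
G1 X89.15 Y29.75
G1 X86.88 Y22.76
G1 X89.15 Y15.77
G1 X95.10 Y11.45
G1 X102.44 Y11.45
G1 X108.39 Y15.77
G1 X110.66 Y22.76
M5
G0 X201.01 Y20.83
M3 S538
G1 X103.44 Y37.16 F1744
M5
G0 X0.00 Y0.00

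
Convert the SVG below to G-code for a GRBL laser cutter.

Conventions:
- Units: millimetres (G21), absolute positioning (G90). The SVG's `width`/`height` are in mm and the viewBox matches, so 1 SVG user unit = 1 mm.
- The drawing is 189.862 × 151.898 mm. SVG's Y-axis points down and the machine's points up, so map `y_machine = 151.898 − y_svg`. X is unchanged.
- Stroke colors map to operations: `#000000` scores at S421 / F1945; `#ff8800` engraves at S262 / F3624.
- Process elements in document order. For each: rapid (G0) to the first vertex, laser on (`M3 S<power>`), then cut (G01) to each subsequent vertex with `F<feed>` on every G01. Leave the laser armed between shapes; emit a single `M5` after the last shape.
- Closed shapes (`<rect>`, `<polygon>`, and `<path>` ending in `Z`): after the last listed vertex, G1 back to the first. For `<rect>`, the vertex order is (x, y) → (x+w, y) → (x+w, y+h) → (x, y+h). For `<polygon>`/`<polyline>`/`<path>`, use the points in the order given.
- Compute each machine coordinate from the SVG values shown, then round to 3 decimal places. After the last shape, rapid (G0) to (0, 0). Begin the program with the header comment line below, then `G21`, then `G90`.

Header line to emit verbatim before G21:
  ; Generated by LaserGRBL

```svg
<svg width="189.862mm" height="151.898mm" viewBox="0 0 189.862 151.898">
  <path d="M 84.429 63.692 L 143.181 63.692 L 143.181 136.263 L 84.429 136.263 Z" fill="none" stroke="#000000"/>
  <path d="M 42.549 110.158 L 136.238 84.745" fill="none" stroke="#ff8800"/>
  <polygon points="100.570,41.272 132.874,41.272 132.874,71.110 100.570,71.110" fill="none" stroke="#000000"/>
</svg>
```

Since the viewBox matches the mm dimensions, user units are millimetres directly. The only transform is the Y-flip y_m = 151.898 − y_svg.

Shape 1 is a rectangle drawn with `<path>`. Its stroke #000000 means score at S421, F1945. After flipping Y the toolpath is (84.429,88.206) → (143.181,88.206) → (143.181,15.635) → (84.429,15.635) → (84.429,88.206), returning to the start.

Shape 2 is a line segment drawn with `<path>`. Its stroke #ff8800 means engrave at S262, F3624. After flipping Y the toolpath is (42.549,41.740) → (136.238,67.153).

Shape 3 is a rectangle drawn with `<polygon>`. Its stroke #000000 means score at S421, F1945. After flipping Y the toolpath is (100.570,110.626) → (132.874,110.626) → (132.874,80.788) → (100.570,80.788) → (100.570,110.626), returning to the start.

; Generated by LaserGRBL
G21
G90
G0 X84.429 Y88.206
M3 S421
G01 X143.181 Y88.206 F1945
G01 X143.181 Y15.635 F1945
G01 X84.429 Y15.635 F1945
G01 X84.429 Y88.206 F1945
G0 X42.549 Y41.740
M3 S262
G01 X136.238 Y67.153 F3624
G0 X100.570 Y110.626
M3 S421
G01 X132.874 Y110.626 F1945
G01 X132.874 Y80.788 F1945
G01 X100.570 Y80.788 F1945
G01 X100.570 Y110.626 F1945
M5
G0 X0.000 Y0.000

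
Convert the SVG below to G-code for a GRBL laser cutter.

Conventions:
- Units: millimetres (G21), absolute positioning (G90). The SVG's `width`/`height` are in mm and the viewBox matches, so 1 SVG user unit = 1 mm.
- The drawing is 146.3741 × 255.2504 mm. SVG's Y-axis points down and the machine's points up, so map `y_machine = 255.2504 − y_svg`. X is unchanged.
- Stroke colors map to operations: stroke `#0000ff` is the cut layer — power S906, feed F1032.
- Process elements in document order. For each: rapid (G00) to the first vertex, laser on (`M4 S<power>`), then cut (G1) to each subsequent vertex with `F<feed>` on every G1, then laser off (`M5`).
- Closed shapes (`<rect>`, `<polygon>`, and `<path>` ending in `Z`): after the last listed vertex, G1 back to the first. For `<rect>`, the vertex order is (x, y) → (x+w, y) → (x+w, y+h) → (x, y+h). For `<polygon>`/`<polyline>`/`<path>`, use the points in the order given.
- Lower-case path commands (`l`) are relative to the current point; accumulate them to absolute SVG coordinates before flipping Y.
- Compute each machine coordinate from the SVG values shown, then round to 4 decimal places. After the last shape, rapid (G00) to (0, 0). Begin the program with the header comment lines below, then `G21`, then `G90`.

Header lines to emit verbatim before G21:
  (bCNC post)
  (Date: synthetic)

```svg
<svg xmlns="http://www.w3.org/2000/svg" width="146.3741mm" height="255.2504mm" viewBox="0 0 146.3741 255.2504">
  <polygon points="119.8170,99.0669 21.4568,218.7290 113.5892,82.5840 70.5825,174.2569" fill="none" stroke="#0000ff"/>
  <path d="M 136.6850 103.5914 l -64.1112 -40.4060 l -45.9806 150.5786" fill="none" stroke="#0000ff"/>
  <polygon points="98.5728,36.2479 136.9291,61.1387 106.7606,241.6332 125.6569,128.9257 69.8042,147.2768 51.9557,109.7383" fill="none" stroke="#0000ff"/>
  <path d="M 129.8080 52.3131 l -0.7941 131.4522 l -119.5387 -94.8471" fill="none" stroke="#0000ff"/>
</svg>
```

Since the viewBox matches the mm dimensions, user units are millimetres directly. The only transform is the Y-flip y_m = 255.2504 − y_svg.

Shape 1 is a closed polygon drawn with `<polygon>`. Its stroke #0000ff means cut at S906, F1032. After flipping Y the toolpath is (119.8170,156.1835) → (21.4568,36.5214) → (113.5892,172.6664) → (70.5825,80.9935) → (119.8170,156.1835), returning to the start.

Shape 2 is a open polyline drawn with `<path>`. Its stroke #0000ff means cut at S906, F1032. After flipping Y the toolpath is (136.6850,151.6590) → (72.5738,192.0650) → (26.5932,41.4864).

Shape 3 is a closed polygon drawn with `<polygon>`. Its stroke #0000ff means cut at S906, F1032. After flipping Y the toolpath is (98.5728,219.0025) → (136.9291,194.1117) → (106.7606,13.6172) → (125.6569,126.3247) → (69.8042,107.9736) → (51.9557,145.5121) → (98.5728,219.0025), returning to the start.

Shape 4 is a open polyline drawn with `<path>`. Its stroke #0000ff means cut at S906, F1032. After flipping Y the toolpath is (129.8080,202.9373) → (129.0139,71.4851) → (9.4752,166.3322).

(bCNC post)
(Date: synthetic)
G21
G90
G00 X119.8170 Y156.1835
M4 S906
G1 X21.4568 Y36.5214 F1032
G1 X113.5892 Y172.6664 F1032
G1 X70.5825 Y80.9935 F1032
G1 X119.8170 Y156.1835 F1032
M5
G00 X136.6850 Y151.6590
M4 S906
G1 X72.5738 Y192.0650 F1032
G1 X26.5932 Y41.4864 F1032
M5
G00 X98.5728 Y219.0025
M4 S906
G1 X136.9291 Y194.1117 F1032
G1 X106.7606 Y13.6172 F1032
G1 X125.6569 Y126.3247 F1032
G1 X69.8042 Y107.9736 F1032
G1 X51.9557 Y145.5121 F1032
G1 X98.5728 Y219.0025 F1032
M5
G00 X129.8080 Y202.9373
M4 S906
G1 X129.0139 Y71.4851 F1032
G1 X9.4752 Y166.3322 F1032
M5
G00 X0.0000 Y0.0000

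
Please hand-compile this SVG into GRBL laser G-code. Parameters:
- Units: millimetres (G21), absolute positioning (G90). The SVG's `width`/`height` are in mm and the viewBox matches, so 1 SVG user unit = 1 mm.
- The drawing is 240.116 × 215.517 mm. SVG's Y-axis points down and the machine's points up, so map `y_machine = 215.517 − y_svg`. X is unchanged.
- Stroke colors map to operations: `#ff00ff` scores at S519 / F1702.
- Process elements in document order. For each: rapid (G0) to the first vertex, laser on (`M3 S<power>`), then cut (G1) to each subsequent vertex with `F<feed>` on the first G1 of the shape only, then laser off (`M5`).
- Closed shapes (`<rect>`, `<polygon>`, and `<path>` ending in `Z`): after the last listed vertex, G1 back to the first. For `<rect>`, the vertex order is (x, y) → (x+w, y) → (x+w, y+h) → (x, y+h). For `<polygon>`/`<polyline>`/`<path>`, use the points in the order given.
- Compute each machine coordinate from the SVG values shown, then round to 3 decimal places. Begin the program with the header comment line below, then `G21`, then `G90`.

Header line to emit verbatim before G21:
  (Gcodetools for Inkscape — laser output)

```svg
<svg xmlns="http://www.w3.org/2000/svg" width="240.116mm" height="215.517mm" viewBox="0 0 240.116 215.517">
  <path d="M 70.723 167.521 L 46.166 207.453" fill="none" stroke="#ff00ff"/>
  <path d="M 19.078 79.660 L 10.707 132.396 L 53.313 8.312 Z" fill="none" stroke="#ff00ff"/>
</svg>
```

(Gcodetools for Inkscape — laser output)
G21
G90
G0 X70.723 Y47.996
M3 S519
G1 X46.166 Y8.064 F1702
M5
G0 X19.078 Y135.857
M3 S519
G1 X10.707 Y83.121 F1702
G1 X53.313 Y207.205
G1 X19.078 Y135.857
M5

Since the viewBox matches the mm dimensions, user units are millimetres directly. The only transform is the Y-flip y_m = 215.517 − y_svg.

Shape 1 is a line segment drawn with `<path>`. Its stroke #ff00ff means score at S519, F1702. After flipping Y the toolpath is (70.723,47.996) → (46.166,8.064).

Shape 2 is a closed polygon drawn with `<path>`. Its stroke #ff00ff means score at S519, F1702. After flipping Y the toolpath is (19.078,135.857) → (10.707,83.121) → (53.313,207.205) → (19.078,135.857), returning to the start.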